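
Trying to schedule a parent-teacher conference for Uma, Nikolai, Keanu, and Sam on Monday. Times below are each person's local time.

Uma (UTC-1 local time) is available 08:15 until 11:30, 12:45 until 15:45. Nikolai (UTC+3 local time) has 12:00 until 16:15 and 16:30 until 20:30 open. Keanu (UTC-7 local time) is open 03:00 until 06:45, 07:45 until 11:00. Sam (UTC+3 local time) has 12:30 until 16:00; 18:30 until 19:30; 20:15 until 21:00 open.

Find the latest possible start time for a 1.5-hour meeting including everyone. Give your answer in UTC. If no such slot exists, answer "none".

11:00

Uma in UTC: 09:15-12:30, 13:45-16:45 (add 1h to convert from UTC-1).
Nikolai in UTC: 09:00-13:15, 13:30-17:30 (subtract 3h to convert from UTC+3).
Keanu in UTC: 10:00-13:45, 14:45-18:00 (add 7h to convert from UTC-7).
Sam in UTC: 09:30-13:00, 15:30-16:30, 17:15-18:00 (subtract 3h to convert from UTC+3).
Uma ∩ Nikolai: 09:15-12:30, 13:45-16:45.
Uma ∩ Nikolai ∩ Keanu: 10:00-12:30, 14:45-16:45.
Uma ∩ Nikolai ∩ Keanu ∩ Sam: 10:00-12:30, 15:30-16:30.
The last common window of at least 90 minutes is 10:00-12:30; a 90-minute meeting can start as late as 11:00 and still end by 12:30.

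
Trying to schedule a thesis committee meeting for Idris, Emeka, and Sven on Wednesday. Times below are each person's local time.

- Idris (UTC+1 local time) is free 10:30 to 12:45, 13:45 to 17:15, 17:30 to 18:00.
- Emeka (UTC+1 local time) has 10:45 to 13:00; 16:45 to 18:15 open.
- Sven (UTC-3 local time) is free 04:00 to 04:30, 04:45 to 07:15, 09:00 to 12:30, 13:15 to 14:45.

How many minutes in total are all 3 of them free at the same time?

60

Idris in UTC: 09:30-11:45, 12:45-16:15, 16:30-17:00 (subtract 1h to convert from UTC+1).
Emeka in UTC: 09:45-12:00, 15:45-17:15 (subtract 1h to convert from UTC+1).
Sven in UTC: 07:00-07:30, 07:45-10:15, 12:00-15:30, 16:15-17:45 (add 3h to convert from UTC-3).
Idris ∩ Emeka: 09:45-11:45, 15:45-16:15, 16:30-17:00.
Idris ∩ Emeka ∩ Sven: 09:45-10:15, 16:30-17:00.
Summing the common windows: 30 + 30 = 60 minutes.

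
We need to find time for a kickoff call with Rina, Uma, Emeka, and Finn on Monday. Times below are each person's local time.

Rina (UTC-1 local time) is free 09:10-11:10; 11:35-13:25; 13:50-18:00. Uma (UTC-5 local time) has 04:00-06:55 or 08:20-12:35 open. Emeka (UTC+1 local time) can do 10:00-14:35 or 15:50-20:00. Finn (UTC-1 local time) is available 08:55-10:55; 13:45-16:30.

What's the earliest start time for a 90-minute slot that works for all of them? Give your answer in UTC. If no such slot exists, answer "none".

10:10

Rina in UTC: 10:10-12:10, 12:35-14:25, 14:50-19:00 (add 1h to convert from UTC-1).
Uma in UTC: 09:00-11:55, 13:20-17:35 (add 5h to convert from UTC-5).
Emeka in UTC: 09:00-13:35, 14:50-19:00 (subtract 1h to convert from UTC+1).
Finn in UTC: 09:55-11:55, 14:45-17:30 (add 1h to convert from UTC-1).
Rina ∩ Uma: 10:10-11:55, 13:20-14:25, 14:50-17:35.
Rina ∩ Uma ∩ Emeka: 10:10-11:55, 13:20-13:35, 14:50-17:35.
Rina ∩ Uma ∩ Emeka ∩ Finn: 10:10-11:55, 14:50-17:30.
The first common window of at least 90 minutes is 10:10-11:55, so the earliest start is 10:10.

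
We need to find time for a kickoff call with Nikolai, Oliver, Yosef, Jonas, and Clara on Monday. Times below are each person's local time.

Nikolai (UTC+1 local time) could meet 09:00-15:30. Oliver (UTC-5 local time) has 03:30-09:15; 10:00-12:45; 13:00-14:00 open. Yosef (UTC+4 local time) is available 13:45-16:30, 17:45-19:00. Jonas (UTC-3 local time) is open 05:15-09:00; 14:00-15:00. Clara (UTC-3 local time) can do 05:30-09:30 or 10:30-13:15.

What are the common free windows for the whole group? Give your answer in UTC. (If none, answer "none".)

Nikolai in UTC: 08:00-14:30 (subtract 1h to convert from UTC+1).
Oliver in UTC: 08:30-14:15, 15:00-17:45, 18:00-19:00 (add 5h to convert from UTC-5).
Yosef in UTC: 09:45-12:30, 13:45-15:00 (subtract 4h to convert from UTC+4).
Jonas in UTC: 08:15-12:00, 17:00-18:00 (add 3h to convert from UTC-3).
Clara in UTC: 08:30-12:30, 13:30-16:15 (add 3h to convert from UTC-3).
Nikolai ∩ Oliver: 08:30-14:15.
Nikolai ∩ Oliver ∩ Yosef: 09:45-12:30, 13:45-14:15.
Nikolai ∩ Oliver ∩ Yosef ∩ Jonas: 09:45-12:00.
Nikolai ∩ Oliver ∩ Yosef ∩ Jonas ∩ Clara: 09:45-12:00.

09:45-12:00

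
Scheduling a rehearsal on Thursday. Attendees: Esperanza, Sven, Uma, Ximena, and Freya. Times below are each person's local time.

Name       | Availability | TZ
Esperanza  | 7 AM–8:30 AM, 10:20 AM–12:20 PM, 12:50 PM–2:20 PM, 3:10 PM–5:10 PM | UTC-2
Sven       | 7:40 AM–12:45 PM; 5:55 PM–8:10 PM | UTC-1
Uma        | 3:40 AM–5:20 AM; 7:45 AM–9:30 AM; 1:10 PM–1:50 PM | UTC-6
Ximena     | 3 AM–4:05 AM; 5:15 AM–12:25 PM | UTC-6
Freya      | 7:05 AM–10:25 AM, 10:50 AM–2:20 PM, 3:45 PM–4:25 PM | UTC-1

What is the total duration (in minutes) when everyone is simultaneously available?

Esperanza in UTC: 09:00-10:30, 12:20-14:20, 14:50-16:20, 17:10-19:10 (add 2h to convert from UTC-2).
Sven in UTC: 08:40-13:45, 18:55-21:10 (add 1h to convert from UTC-1).
Uma in UTC: 09:40-11:20, 13:45-15:30, 19:10-19:50 (add 6h to convert from UTC-6).
Ximena in UTC: 09:00-10:05, 11:15-18:25 (add 6h to convert from UTC-6).
Freya in UTC: 08:05-11:25, 11:50-15:20, 16:45-17:25 (add 1h to convert from UTC-1).
Esperanza ∩ Sven: 09:00-10:30, 12:20-13:45, 18:55-19:10.
Esperanza ∩ Sven ∩ Uma: 09:40-10:30.
Esperanza ∩ Sven ∩ Uma ∩ Ximena: 09:40-10:05.
Esperanza ∩ Sven ∩ Uma ∩ Ximena ∩ Freya: 09:40-10:05.
Those are the intersection windows.
That's a single block of 25 minutes.

25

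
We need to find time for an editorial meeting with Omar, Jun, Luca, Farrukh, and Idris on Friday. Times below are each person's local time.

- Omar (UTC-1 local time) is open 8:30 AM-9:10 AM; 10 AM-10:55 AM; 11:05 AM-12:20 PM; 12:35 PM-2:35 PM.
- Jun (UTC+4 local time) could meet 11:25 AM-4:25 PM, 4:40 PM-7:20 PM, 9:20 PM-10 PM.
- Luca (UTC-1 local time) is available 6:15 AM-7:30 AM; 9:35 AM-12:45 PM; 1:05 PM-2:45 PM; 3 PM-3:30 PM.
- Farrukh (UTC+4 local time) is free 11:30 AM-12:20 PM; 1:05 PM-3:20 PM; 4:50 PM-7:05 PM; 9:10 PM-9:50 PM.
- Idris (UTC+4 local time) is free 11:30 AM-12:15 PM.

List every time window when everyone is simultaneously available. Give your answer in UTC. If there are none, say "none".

none

Omar in UTC: 09:30-10:10, 11:00-11:55, 12:05-13:20, 13:35-15:35 (add 1h to convert from UTC-1).
Jun in UTC: 07:25-12:25, 12:40-15:20, 17:20-18:00 (subtract 4h to convert from UTC+4).
Luca in UTC: 07:15-08:30, 10:35-13:45, 14:05-15:45, 16:00-16:30 (add 1h to convert from UTC-1).
Farrukh in UTC: 07:30-08:20, 09:05-11:20, 12:50-15:05, 17:10-17:50 (subtract 4h to convert from UTC+4).
Idris in UTC: 07:30-08:15 (subtract 4h to convert from UTC+4).
Omar ∩ Jun: 09:30-10:10, 11:00-11:55, 12:05-12:25, 12:40-13:20, 13:35-15:20.
Omar ∩ Jun ∩ Luca: 11:00-11:55, 12:05-12:25, 12:40-13:20, 13:35-13:45, 14:05-15:20.
Omar ∩ Jun ∩ Luca ∩ Farrukh: 11:00-11:20, 12:50-13:20, 13:35-13:45, 14:05-15:05.
Omar ∩ Jun ∩ Luca ∩ Farrukh ∩ Idris: ∅.
There is no time when everyone is free.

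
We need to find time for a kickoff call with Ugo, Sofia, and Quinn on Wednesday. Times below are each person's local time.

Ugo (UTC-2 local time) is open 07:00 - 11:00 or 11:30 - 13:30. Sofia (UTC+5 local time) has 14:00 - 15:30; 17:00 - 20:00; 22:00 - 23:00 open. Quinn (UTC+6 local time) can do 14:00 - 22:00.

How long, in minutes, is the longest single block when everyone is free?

Ugo in UTC: 09:00-13:00, 13:30-15:30 (add 2h to convert from UTC-2).
Sofia in UTC: 09:00-10:30, 12:00-15:00, 17:00-18:00 (subtract 5h to convert from UTC+5).
Quinn in UTC: 08:00-16:00 (subtract 6h to convert from UTC+6).
Ugo ∩ Sofia: 09:00-10:30, 12:00-13:00, 13:30-15:00.
Ugo ∩ Sofia ∩ Quinn: 09:00-10:30, 12:00-13:00, 13:30-15:00.
Those are the intersection windows.
The longest is 09:00-10:30 at 90 minutes.

90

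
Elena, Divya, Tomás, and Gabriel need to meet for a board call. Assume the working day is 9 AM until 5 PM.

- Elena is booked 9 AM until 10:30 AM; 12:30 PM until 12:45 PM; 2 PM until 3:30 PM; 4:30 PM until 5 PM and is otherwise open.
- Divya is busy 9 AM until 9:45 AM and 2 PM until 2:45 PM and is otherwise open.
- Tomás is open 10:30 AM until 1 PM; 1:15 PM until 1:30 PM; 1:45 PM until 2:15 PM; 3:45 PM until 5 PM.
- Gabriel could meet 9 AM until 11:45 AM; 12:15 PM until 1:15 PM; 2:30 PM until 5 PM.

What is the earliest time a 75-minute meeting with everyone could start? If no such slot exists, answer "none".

10:30

Elena free: 10:30-12:30, 12:45-14:00, 15:30-16:30 (invert busy blocks within the working day).
Divya free: 09:45-14:00, 14:45-17:00 (invert busy blocks within the working day).
Tomás free: 10:30-13:00, 13:15-13:30, 13:45-14:15, 15:45-17:00.
Gabriel free: 09:00-11:45, 12:15-13:15, 14:30-17:00.
Elena ∩ Divya: 10:30-12:30, 12:45-14:00, 15:30-16:30.
Elena ∩ Divya ∩ Tomás: 10:30-12:30, 12:45-13:00, 13:15-13:30, 13:45-14:00, 15:45-16:30.
Elena ∩ Divya ∩ Tomás ∩ Gabriel: 10:30-11:45, 12:15-12:30, 12:45-13:00, 15:45-16:30.
So the common availability across everyone is 10:30-11:45, 12:15-12:30, 12:45-13:00, 15:45-16:30.
The first common window of at least 75 minutes is 10:30-11:45, so the earliest start is 10:30.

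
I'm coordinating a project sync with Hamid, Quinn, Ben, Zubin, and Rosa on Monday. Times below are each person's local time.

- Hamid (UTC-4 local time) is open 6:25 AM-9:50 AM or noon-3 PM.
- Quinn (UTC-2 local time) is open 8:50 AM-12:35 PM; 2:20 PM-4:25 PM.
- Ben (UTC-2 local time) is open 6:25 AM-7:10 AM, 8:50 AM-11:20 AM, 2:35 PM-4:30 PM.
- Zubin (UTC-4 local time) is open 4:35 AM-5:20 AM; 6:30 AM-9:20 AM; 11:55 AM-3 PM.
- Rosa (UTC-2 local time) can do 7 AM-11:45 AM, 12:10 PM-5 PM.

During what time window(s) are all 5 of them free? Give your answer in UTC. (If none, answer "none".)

Hamid in UTC: 10:25-13:50, 16:00-19:00 (add 4h to convert from UTC-4).
Quinn in UTC: 10:50-14:35, 16:20-18:25 (add 2h to convert from UTC-2).
Ben in UTC: 08:25-09:10, 10:50-13:20, 16:35-18:30 (add 2h to convert from UTC-2).
Zubin in UTC: 08:35-09:20, 10:30-13:20, 15:55-19:00 (add 4h to convert from UTC-4).
Rosa in UTC: 09:00-13:45, 14:10-19:00 (add 2h to convert from UTC-2).
Hamid ∩ Quinn: 10:50-13:50, 16:20-18:25.
Hamid ∩ Quinn ∩ Ben: 10:50-13:20, 16:35-18:25.
Hamid ∩ Quinn ∩ Ben ∩ Zubin: 10:50-13:20, 16:35-18:25.
Hamid ∩ Quinn ∩ Ben ∩ Zubin ∩ Rosa: 10:50-13:20, 16:35-18:25.

10:50-13:20, 16:35-18:25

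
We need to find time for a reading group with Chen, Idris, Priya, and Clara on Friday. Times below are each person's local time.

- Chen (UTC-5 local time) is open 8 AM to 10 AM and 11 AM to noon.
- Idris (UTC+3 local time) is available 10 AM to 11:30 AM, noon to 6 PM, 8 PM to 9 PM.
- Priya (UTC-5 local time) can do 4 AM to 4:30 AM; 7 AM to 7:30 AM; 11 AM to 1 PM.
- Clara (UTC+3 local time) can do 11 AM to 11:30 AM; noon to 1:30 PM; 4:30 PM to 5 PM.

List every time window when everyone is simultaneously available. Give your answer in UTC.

none

Chen in UTC: 13:00-15:00, 16:00-17:00 (add 5h to convert from UTC-5).
Idris in UTC: 07:00-08:30, 09:00-15:00, 17:00-18:00 (subtract 3h to convert from UTC+3).
Priya in UTC: 09:00-09:30, 12:00-12:30, 16:00-18:00 (add 5h to convert from UTC-5).
Clara in UTC: 08:00-08:30, 09:00-10:30, 13:30-14:00 (subtract 3h to convert from UTC+3).
Chen ∩ Idris: 13:00-15:00.
Chen ∩ Idris ∩ Priya: ∅.
Chen ∩ Idris ∩ Priya ∩ Clara: ∅.
There is no time when everyone is free.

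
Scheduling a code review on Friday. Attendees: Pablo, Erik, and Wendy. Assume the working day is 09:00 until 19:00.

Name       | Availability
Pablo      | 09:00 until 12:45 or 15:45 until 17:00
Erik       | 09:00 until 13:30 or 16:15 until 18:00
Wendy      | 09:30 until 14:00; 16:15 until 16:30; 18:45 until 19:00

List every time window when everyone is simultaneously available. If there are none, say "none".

Pablo ∩ Erik: 09:00-12:45, 16:15-17:00.
Pablo ∩ Erik ∩ Wendy: 09:30-12:45, 16:15-16:30.

09:30-12:45, 16:15-16:30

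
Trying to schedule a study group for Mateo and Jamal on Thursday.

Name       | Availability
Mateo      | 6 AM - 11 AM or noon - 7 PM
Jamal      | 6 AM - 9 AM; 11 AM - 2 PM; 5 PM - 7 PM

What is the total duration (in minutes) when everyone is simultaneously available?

420

Mateo ∩ Jamal: 06:00-09:00, 12:00-14:00, 17:00-19:00.
Those are the intersection windows.
Summing the common windows: 180 + 120 + 120 = 420 minutes.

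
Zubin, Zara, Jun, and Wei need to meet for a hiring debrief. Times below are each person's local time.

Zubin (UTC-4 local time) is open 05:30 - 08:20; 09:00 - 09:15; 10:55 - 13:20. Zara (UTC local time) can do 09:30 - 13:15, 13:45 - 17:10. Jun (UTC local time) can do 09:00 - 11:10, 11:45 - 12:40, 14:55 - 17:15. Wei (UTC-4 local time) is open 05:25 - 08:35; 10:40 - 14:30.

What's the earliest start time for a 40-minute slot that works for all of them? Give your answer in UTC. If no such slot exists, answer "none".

Zubin in UTC: 09:30-12:20, 13:00-13:15, 14:55-17:20 (add 4h to convert from UTC-4).
Zara in UTC: 09:30-13:15, 13:45-17:10.
Jun in UTC: 09:00-11:10, 11:45-12:40, 14:55-17:15.
Wei in UTC: 09:25-12:35, 14:40-18:30 (add 4h to convert from UTC-4).
Zubin ∩ Zara: 09:30-12:20, 13:00-13:15, 14:55-17:10.
Zubin ∩ Zara ∩ Jun: 09:30-11:10, 11:45-12:20, 14:55-17:10.
Zubin ∩ Zara ∩ Jun ∩ Wei: 09:30-11:10, 11:45-12:20, 14:55-17:10.
The first common window of at least 40 minutes is 09:30-11:10, so the earliest start is 09:30.

09:30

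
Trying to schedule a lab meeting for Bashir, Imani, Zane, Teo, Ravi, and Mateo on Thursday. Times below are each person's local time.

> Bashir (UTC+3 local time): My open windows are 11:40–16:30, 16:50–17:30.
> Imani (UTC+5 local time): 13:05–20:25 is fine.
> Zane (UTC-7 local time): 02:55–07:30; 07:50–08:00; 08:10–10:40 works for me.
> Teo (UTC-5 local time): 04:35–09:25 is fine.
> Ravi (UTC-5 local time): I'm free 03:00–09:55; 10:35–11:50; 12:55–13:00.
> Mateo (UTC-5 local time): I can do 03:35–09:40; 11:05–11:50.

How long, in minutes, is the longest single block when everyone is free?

Bashir in UTC: 08:40-13:30, 13:50-14:30 (subtract 3h to convert from UTC+3).
Imani in UTC: 08:05-15:25 (subtract 5h to convert from UTC+5).
Zane in UTC: 09:55-14:30, 14:50-15:00, 15:10-17:40 (add 7h to convert from UTC-7).
Teo in UTC: 09:35-14:25 (add 5h to convert from UTC-5).
Ravi in UTC: 08:00-14:55, 15:35-16:50, 17:55-18:00 (add 5h to convert from UTC-5).
Mateo in UTC: 08:35-14:40, 16:05-16:50 (add 5h to convert from UTC-5).
Bashir ∩ Imani: 08:40-13:30, 13:50-14:30.
Bashir ∩ Imani ∩ Zane: 09:55-13:30, 13:50-14:30.
Bashir ∩ Imani ∩ Zane ∩ Teo: 09:55-13:30, 13:50-14:25.
Bashir ∩ Imani ∩ Zane ∩ Teo ∩ Ravi: 09:55-13:30, 13:50-14:25.
Bashir ∩ Imani ∩ Zane ∩ Teo ∩ Ravi ∩ Mateo: 09:55-13:30, 13:50-14:25.
Those are the intersection windows.
The longest is 09:55-13:30 at 215 minutes.

215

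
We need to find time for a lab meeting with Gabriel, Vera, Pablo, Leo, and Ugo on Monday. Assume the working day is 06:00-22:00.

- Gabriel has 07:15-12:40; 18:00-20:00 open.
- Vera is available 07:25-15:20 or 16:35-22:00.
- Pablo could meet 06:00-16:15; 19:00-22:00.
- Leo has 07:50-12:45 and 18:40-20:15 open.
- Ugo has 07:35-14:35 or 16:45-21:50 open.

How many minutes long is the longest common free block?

Gabriel ∩ Vera: 07:25-12:40, 18:00-20:00.
Gabriel ∩ Vera ∩ Pablo: 07:25-12:40, 19:00-20:00.
Gabriel ∩ Vera ∩ Pablo ∩ Leo: 07:50-12:40, 19:00-20:00.
Gabriel ∩ Vera ∩ Pablo ∩ Leo ∩ Ugo: 07:50-12:40, 19:00-20:00.
The longest is 07:50-12:40 at 290 minutes.

290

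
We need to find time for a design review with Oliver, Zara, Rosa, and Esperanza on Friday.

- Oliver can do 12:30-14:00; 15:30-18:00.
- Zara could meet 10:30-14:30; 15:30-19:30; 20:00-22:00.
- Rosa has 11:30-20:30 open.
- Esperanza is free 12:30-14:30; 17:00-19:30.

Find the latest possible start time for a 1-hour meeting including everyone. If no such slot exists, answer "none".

Oliver ∩ Zara: 12:30-14:00, 15:30-18:00.
Oliver ∩ Zara ∩ Rosa: 12:30-14:00, 15:30-18:00.
Oliver ∩ Zara ∩ Rosa ∩ Esperanza: 12:30-14:00, 17:00-18:00.
The last common window of at least 60 minutes is 17:00-18:00; a 60-minute meeting can start as late as 17:00 and still end by 18:00.

17:00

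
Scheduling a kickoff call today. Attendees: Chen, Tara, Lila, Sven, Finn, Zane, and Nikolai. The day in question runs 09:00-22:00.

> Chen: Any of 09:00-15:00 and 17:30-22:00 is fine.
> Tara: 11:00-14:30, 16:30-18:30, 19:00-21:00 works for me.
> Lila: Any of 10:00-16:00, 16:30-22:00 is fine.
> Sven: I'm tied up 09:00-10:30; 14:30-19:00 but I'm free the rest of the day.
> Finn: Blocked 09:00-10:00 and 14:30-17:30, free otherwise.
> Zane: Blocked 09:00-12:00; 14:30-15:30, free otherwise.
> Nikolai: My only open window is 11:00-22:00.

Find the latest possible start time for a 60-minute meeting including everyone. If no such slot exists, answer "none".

20:00

Chen free: 09:00-15:00, 17:30-22:00.
Tara free: 11:00-14:30, 16:30-18:30, 19:00-21:00.
Lila free: 10:00-16:00, 16:30-22:00.
Sven free: 10:30-14:30, 19:00-22:00 (invert busy blocks within the working day).
Finn free: 10:00-14:30, 17:30-22:00 (invert busy blocks within the working day).
Zane free: 12:00-14:30, 15:30-22:00 (invert busy blocks within the working day).
Nikolai free: 11:00-22:00.
Chen ∩ Tara: 11:00-14:30, 17:30-18:30, 19:00-21:00.
Chen ∩ Tara ∩ Lila: 11:00-14:30, 17:30-18:30, 19:00-21:00.
Chen ∩ Tara ∩ Lila ∩ Sven: 11:00-14:30, 19:00-21:00.
Chen ∩ Tara ∩ Lila ∩ Sven ∩ Finn: 11:00-14:30, 19:00-21:00.
Chen ∩ Tara ∩ Lila ∩ Sven ∩ Finn ∩ Zane: 12:00-14:30, 19:00-21:00.
Chen ∩ Tara ∩ Lila ∩ Sven ∩ Finn ∩ Zane ∩ Nikolai: 12:00-14:30, 19:00-21:00.
Those are the intersection windows.
The last common window of at least 60 minutes is 19:00-21:00; a 60-minute meeting can start as late as 20:00 and still end by 21:00.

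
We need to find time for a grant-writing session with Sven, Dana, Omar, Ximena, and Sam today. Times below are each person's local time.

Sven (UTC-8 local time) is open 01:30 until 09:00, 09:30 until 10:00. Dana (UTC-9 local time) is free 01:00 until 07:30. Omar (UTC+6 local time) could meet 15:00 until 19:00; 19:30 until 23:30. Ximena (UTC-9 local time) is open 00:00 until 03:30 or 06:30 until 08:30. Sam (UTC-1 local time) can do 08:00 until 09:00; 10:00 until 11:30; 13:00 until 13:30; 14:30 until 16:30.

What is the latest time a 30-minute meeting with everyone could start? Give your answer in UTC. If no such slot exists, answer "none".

Sven in UTC: 09:30-17:00, 17:30-18:00 (add 8h to convert from UTC-8).
Dana in UTC: 10:00-16:30 (add 9h to convert from UTC-9).
Omar in UTC: 09:00-13:00, 13:30-17:30 (subtract 6h to convert from UTC+6).
Ximena in UTC: 09:00-12:30, 15:30-17:30 (add 9h to convert from UTC-9).
Sam in UTC: 09:00-10:00, 11:00-12:30, 14:00-14:30, 15:30-17:30 (add 1h to convert from UTC-1).
Sven ∩ Dana: 10:00-16:30.
Sven ∩ Dana ∩ Omar: 10:00-13:00, 13:30-16:30.
Sven ∩ Dana ∩ Omar ∩ Ximena: 10:00-12:30, 15:30-16:30.
Sven ∩ Dana ∩ Omar ∩ Ximena ∩ Sam: 11:00-12:30, 15:30-16:30.
Those are the intersection windows.
The last common window of at least 30 minutes is 15:30-16:30; a 30-minute meeting can start as late as 16:00 and still end by 16:30.

16:00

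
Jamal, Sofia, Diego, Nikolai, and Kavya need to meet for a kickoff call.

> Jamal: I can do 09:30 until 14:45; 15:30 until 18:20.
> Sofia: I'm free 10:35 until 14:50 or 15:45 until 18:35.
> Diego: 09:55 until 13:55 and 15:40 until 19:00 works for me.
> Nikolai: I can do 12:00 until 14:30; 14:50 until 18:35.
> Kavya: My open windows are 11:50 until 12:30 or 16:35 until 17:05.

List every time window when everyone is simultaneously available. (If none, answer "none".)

12:00-12:30, 16:35-17:05

Jamal ∩ Sofia: 10:35-14:45, 15:45-18:20.
Jamal ∩ Sofia ∩ Diego: 10:35-13:55, 15:45-18:20.
Jamal ∩ Sofia ∩ Diego ∩ Nikolai: 12:00-13:55, 15:45-18:20.
Jamal ∩ Sofia ∩ Diego ∩ Nikolai ∩ Kavya: 12:00-12:30, 16:35-17:05.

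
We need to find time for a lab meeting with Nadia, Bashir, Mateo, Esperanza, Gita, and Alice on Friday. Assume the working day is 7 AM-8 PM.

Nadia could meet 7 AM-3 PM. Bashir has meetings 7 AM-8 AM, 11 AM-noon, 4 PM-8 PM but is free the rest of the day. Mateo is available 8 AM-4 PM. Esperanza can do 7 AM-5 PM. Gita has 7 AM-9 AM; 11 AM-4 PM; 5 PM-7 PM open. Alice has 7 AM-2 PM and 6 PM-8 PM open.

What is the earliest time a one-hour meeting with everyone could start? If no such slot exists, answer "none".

08:00

Nadia free: 07:00-15:00.
Bashir free: 08:00-11:00, 12:00-16:00 (invert busy blocks within the working day).
Mateo free: 08:00-16:00.
Esperanza free: 07:00-17:00.
Gita free: 07:00-09:00, 11:00-16:00, 17:00-19:00.
Alice free: 07:00-14:00, 18:00-20:00.
Nadia ∩ Bashir: 08:00-11:00, 12:00-15:00.
Nadia ∩ Bashir ∩ Mateo: 08:00-11:00, 12:00-15:00.
Nadia ∩ Bashir ∩ Mateo ∩ Esperanza: 08:00-11:00, 12:00-15:00.
Nadia ∩ Bashir ∩ Mateo ∩ Esperanza ∩ Gita: 08:00-09:00, 12:00-15:00.
Nadia ∩ Bashir ∩ Mateo ∩ Esperanza ∩ Gita ∩ Alice: 08:00-09:00, 12:00-14:00.
The first common window of at least 60 minutes is 08:00-09:00, so the earliest start is 08:00.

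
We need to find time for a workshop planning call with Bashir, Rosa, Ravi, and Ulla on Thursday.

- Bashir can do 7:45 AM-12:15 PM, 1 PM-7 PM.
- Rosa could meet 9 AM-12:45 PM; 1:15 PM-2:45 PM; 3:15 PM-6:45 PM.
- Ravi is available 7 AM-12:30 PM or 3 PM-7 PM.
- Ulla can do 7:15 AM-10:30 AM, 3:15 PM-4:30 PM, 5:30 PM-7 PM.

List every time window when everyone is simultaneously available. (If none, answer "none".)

Bashir ∩ Rosa: 09:00-12:15, 13:15-14:45, 15:15-18:45.
Bashir ∩ Rosa ∩ Ravi: 09:00-12:15, 15:15-18:45.
Bashir ∩ Rosa ∩ Ravi ∩ Ulla: 09:00-10:30, 15:15-16:30, 17:30-18:45.

09:00-10:30, 15:15-16:30, 17:30-18:45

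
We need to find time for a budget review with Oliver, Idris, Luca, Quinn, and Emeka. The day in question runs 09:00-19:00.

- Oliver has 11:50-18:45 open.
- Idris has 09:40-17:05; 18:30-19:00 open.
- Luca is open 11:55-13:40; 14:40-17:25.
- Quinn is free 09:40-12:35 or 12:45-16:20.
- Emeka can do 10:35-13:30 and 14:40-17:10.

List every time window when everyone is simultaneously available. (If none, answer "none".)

Oliver ∩ Idris: 11:50-17:05, 18:30-18:45.
Oliver ∩ Idris ∩ Luca: 11:55-13:40, 14:40-17:05.
Oliver ∩ Idris ∩ Luca ∩ Quinn: 11:55-12:35, 12:45-13:40, 14:40-16:20.
Oliver ∩ Idris ∩ Luca ∩ Quinn ∩ Emeka: 11:55-12:35, 12:45-13:30, 14:40-16:20.

11:55-12:35, 12:45-13:30, 14:40-16:20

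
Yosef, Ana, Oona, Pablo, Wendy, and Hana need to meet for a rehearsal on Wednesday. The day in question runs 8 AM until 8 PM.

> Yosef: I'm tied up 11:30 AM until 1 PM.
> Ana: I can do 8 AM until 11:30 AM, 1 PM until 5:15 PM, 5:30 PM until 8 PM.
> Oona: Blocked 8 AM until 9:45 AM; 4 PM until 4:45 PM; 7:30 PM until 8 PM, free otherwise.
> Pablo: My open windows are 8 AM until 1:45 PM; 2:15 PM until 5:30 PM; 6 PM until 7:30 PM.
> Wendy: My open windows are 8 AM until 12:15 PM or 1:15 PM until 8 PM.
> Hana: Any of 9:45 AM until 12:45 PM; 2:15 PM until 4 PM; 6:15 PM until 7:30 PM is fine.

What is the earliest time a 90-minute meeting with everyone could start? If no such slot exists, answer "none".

Yosef free: 08:00-11:30, 13:00-20:00 (invert busy blocks within the working day).
Ana free: 08:00-11:30, 13:00-17:15, 17:30-20:00.
Oona free: 09:45-16:00, 16:45-19:30 (invert busy blocks within the working day).
Pablo free: 08:00-13:45, 14:15-17:30, 18:00-19:30.
Wendy free: 08:00-12:15, 13:15-20:00.
Hana free: 09:45-12:45, 14:15-16:00, 18:15-19:30.
Yosef ∩ Ana: 08:00-11:30, 13:00-17:15, 17:30-20:00.
Yosef ∩ Ana ∩ Oona: 09:45-11:30, 13:00-16:00, 16:45-17:15, 17:30-19:30.
Yosef ∩ Ana ∩ Oona ∩ Pablo: 09:45-11:30, 13:00-13:45, 14:15-16:00, 16:45-17:15, 18:00-19:30.
Yosef ∩ Ana ∩ Oona ∩ Pablo ∩ Wendy: 09:45-11:30, 13:15-13:45, 14:15-16:00, 16:45-17:15, 18:00-19:30.
Yosef ∩ Ana ∩ Oona ∩ Pablo ∩ Wendy ∩ Hana: 09:45-11:30, 14:15-16:00, 18:15-19:30.
Those are the intersection windows.
The first common window of at least 90 minutes is 09:45-11:30, so the earliest start is 09:45.

09:45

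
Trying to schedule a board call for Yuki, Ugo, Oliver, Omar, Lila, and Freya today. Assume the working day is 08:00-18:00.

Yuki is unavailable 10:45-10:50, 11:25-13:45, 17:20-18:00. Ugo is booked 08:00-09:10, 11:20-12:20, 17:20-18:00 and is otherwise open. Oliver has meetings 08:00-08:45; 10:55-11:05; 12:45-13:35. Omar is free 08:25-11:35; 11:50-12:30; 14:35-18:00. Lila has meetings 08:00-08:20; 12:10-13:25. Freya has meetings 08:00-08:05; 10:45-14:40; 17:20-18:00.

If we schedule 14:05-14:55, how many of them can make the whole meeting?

4

Yuki free: 08:00-10:45, 10:50-11:25, 13:45-17:20 (invert busy blocks within the working day).
Ugo free: 09:10-11:20, 12:20-17:20 (invert busy blocks within the working day).
Oliver free: 08:45-10:55, 11:05-12:45, 13:35-18:00 (invert busy blocks within the working day).
Omar free: 08:25-11:35, 11:50-12:30, 14:35-18:00.
Lila free: 08:20-12:10, 13:25-18:00 (invert busy blocks within the working day).
Freya free: 08:05-10:45, 14:40-17:20 (invert busy blocks within the working day).
Yuki, Ugo, Oliver, and Lila can make the full 14:05-14:55 slot — that's 4.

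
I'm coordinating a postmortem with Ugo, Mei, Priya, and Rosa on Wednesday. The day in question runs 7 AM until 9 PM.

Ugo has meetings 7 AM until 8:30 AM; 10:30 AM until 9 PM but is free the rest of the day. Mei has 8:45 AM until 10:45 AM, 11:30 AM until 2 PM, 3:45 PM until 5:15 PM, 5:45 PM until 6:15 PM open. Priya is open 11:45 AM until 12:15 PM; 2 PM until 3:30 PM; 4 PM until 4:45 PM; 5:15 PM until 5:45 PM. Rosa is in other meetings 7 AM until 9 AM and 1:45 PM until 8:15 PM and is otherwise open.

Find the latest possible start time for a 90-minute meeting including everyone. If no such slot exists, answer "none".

none

Ugo free: 08:30-10:30 (invert busy blocks within the working day).
Mei free: 08:45-10:45, 11:30-14:00, 15:45-17:15, 17:45-18:15.
Priya free: 11:45-12:15, 14:00-15:30, 16:00-16:45, 17:15-17:45.
Rosa free: 09:00-13:45, 20:15-21:00 (invert busy blocks within the working day).
Ugo ∩ Mei: 08:45-10:30.
Ugo ∩ Mei ∩ Priya: ∅.
Ugo ∩ Mei ∩ Priya ∩ Rosa: ∅.
There is no time when everyone is free.
No common window is at least 90 minutes long.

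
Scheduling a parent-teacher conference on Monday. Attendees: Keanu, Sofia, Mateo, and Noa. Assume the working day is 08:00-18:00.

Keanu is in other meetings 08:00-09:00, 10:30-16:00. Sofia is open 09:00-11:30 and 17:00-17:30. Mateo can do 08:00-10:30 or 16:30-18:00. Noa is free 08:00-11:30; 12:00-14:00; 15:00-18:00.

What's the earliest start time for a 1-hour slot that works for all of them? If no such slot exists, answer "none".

09:00

Keanu free: 09:00-10:30, 16:00-18:00 (invert busy blocks within the working day).
Sofia free: 09:00-11:30, 17:00-17:30.
Mateo free: 08:00-10:30, 16:30-18:00.
Noa free: 08:00-11:30, 12:00-14:00, 15:00-18:00.
Keanu ∩ Sofia: 09:00-10:30, 17:00-17:30.
Keanu ∩ Sofia ∩ Mateo: 09:00-10:30, 17:00-17:30.
Keanu ∩ Sofia ∩ Mateo ∩ Noa: 09:00-10:30, 17:00-17:30.
The first common window of at least 60 minutes is 09:00-10:30, so the earliest start is 09:00.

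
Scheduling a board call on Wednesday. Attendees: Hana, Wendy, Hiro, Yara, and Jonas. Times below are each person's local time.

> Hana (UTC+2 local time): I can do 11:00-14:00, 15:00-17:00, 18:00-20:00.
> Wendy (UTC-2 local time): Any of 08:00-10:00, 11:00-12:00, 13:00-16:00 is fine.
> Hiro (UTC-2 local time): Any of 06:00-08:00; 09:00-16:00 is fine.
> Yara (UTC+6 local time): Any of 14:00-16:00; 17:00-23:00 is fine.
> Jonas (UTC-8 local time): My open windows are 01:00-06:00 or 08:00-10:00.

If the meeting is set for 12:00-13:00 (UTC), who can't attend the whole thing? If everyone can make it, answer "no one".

Hana in UTC: 09:00-12:00, 13:00-15:00, 16:00-18:00 (subtract 2h to convert from UTC+2).
Wendy in UTC: 10:00-12:00, 13:00-14:00, 15:00-18:00 (add 2h to convert from UTC-2).
Hiro in UTC: 08:00-10:00, 11:00-18:00 (add 2h to convert from UTC-2).
Yara in UTC: 08:00-10:00, 11:00-17:00 (subtract 6h to convert from UTC+6).
Jonas in UTC: 09:00-14:00, 16:00-18:00 (add 8h to convert from UTC-8).
Hana: not fully free for 12:00-13:00. Wendy: not fully free for 12:00-13:00. Hiro: free for 12:00-13:00. Yara: free for 12:00-13:00. Jonas: free for 12:00-13:00.

Hana, Wendy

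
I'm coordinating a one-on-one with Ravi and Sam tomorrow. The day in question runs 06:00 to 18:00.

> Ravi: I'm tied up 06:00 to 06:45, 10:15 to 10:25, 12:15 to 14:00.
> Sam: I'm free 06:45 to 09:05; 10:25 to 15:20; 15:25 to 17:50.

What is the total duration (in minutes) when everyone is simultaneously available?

Ravi free: 06:45-10:15, 10:25-12:15, 14:00-18:00 (invert busy blocks within the working day).
Sam free: 06:45-09:05, 10:25-15:20, 15:25-17:50.
Ravi ∩ Sam: 06:45-09:05, 10:25-12:15, 14:00-15:20, 15:25-17:50.
Summing the common windows: 140 + 110 + 80 + 145 = 475 minutes.

475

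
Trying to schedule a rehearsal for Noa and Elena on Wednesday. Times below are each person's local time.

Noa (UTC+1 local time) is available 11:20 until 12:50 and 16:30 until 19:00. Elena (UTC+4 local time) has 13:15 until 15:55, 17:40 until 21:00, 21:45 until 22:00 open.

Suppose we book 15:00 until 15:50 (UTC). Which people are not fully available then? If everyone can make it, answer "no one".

Noa

Noa in UTC: 10:20-11:50, 15:30-18:00 (subtract 1h to convert from UTC+1).
Elena in UTC: 09:15-11:55, 13:40-17:00, 17:45-18:00 (subtract 4h to convert from UTC+4).
Noa: not fully free for 15:00-15:50. Elena: free for 15:00-15:50.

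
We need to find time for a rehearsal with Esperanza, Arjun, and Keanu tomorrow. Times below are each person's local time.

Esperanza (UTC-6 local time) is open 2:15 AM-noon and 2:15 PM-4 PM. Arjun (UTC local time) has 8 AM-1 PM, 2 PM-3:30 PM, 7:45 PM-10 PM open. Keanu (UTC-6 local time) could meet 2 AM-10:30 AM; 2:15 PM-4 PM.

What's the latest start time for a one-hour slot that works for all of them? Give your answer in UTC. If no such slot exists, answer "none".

Esperanza in UTC: 08:15-18:00, 20:15-22:00 (add 6h to convert from UTC-6).
Arjun in UTC: 08:00-13:00, 14:00-15:30, 19:45-22:00.
Keanu in UTC: 08:00-16:30, 20:15-22:00 (add 6h to convert from UTC-6).
Esperanza ∩ Arjun: 08:15-13:00, 14:00-15:30, 20:15-22:00.
Esperanza ∩ Arjun ∩ Keanu: 08:15-13:00, 14:00-15:30, 20:15-22:00.
Those are the intersection windows.
The last common window of at least 60 minutes is 20:15-22:00; a 60-minute meeting can start as late as 21:00 and still end by 22:00.

21:00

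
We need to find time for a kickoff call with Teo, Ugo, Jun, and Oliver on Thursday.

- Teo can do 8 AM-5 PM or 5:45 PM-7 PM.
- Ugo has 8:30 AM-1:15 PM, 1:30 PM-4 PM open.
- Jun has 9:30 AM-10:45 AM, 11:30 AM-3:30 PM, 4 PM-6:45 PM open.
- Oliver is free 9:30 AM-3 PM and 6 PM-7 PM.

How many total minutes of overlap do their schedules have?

Teo ∩ Ugo: 08:30-13:15, 13:30-16:00.
Teo ∩ Ugo ∩ Jun: 09:30-10:45, 11:30-13:15, 13:30-15:30.
Teo ∩ Ugo ∩ Jun ∩ Oliver: 09:30-10:45, 11:30-13:15, 13:30-15:00.
Summing the common windows: 75 + 105 + 90 = 270 minutes.

270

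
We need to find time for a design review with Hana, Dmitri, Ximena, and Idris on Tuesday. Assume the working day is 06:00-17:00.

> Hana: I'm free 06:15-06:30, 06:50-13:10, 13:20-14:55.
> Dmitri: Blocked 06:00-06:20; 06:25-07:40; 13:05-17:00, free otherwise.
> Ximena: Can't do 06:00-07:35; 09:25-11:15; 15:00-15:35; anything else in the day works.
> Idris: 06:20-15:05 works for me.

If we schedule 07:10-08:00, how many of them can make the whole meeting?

Hana free: 06:15-06:30, 06:50-13:10, 13:20-14:55.
Dmitri free: 06:20-06:25, 07:40-13:05 (invert busy blocks within the working day).
Ximena free: 07:35-09:25, 11:15-15:00, 15:35-17:00 (invert busy blocks within the working day).
Idris free: 06:20-15:05.
Hana and Idris can make the full 07:10-08:00 slot — that's 2.

2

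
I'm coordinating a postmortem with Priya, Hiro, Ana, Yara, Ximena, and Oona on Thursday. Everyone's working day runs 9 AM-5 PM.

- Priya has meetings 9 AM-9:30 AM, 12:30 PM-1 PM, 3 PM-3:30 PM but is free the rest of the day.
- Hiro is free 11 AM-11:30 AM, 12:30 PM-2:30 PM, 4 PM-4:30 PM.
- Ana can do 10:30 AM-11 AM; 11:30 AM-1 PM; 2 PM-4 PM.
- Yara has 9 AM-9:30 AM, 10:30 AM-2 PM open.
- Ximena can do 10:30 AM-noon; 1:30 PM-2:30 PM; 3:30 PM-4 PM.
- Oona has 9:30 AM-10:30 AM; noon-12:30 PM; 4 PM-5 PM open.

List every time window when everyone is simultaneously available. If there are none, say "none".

Priya free: 09:30-12:30, 13:00-15:00, 15:30-17:00 (invert busy blocks within the working day).
Hiro free: 11:00-11:30, 12:30-14:30, 16:00-16:30.
Ana free: 10:30-11:00, 11:30-13:00, 14:00-16:00.
Yara free: 09:00-09:30, 10:30-14:00.
Ximena free: 10:30-12:00, 13:30-14:30, 15:30-16:00.
Oona free: 09:30-10:30, 12:00-12:30, 16:00-17:00.
Priya ∩ Hiro: 11:00-11:30, 13:00-14:30, 16:00-16:30.
Priya ∩ Hiro ∩ Ana: 14:00-14:30.
Priya ∩ Hiro ∩ Ana ∩ Yara: ∅.
Priya ∩ Hiro ∩ Ana ∩ Yara ∩ Ximena: ∅.
Priya ∩ Hiro ∩ Ana ∩ Yara ∩ Ximena ∩ Oona: ∅.
There is no time when everyone is free.

none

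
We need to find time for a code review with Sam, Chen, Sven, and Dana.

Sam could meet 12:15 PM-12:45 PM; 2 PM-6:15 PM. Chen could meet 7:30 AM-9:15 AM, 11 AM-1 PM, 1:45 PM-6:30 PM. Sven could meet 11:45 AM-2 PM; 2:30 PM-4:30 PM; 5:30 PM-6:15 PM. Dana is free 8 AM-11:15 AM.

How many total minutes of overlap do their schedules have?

0

Sam ∩ Chen: 12:15-12:45, 14:00-18:15.
Sam ∩ Chen ∩ Sven: 12:15-12:45, 14:30-16:30, 17:30-18:15.
Sam ∩ Chen ∩ Sven ∩ Dana: ∅.
There is no time when everyone is free.
There is no common window, so the total is 0 minutes.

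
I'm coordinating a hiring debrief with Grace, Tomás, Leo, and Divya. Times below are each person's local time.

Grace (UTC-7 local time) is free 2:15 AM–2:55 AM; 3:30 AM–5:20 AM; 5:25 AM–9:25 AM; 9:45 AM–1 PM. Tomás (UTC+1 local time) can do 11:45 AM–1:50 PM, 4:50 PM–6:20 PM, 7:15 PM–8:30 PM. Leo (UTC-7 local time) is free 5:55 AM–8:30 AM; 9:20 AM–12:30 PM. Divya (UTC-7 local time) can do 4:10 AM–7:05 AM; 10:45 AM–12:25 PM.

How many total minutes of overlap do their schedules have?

Grace in UTC: 09:15-09:55, 10:30-12:20, 12:25-16:25, 16:45-20:00 (add 7h to convert from UTC-7).
Tomás in UTC: 10:45-12:50, 15:50-17:20, 18:15-19:30 (subtract 1h to convert from UTC+1).
Leo in UTC: 12:55-15:30, 16:20-19:30 (add 7h to convert from UTC-7).
Divya in UTC: 11:10-14:05, 17:45-19:25 (add 7h to convert from UTC-7).
Grace ∩ Tomás: 10:45-12:20, 12:25-12:50, 15:50-16:25, 16:45-17:20, 18:15-19:30.
Grace ∩ Tomás ∩ Leo: 16:20-16:25, 16:45-17:20, 18:15-19:30.
Grace ∩ Tomás ∩ Leo ∩ Divya: 18:15-19:25.
Those are the intersection windows.
That's a single block of 70 minutes.

70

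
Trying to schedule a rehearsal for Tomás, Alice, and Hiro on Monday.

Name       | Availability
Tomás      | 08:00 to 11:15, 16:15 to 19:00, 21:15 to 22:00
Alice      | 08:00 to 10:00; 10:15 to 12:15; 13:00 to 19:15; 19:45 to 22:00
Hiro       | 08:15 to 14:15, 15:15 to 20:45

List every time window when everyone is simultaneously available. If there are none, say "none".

08:15-10:00, 10:15-11:15, 16:15-19:00

Tomás ∩ Alice: 08:00-10:00, 10:15-11:15, 16:15-19:00, 21:15-22:00.
Tomás ∩ Alice ∩ Hiro: 08:15-10:00, 10:15-11:15, 16:15-19:00.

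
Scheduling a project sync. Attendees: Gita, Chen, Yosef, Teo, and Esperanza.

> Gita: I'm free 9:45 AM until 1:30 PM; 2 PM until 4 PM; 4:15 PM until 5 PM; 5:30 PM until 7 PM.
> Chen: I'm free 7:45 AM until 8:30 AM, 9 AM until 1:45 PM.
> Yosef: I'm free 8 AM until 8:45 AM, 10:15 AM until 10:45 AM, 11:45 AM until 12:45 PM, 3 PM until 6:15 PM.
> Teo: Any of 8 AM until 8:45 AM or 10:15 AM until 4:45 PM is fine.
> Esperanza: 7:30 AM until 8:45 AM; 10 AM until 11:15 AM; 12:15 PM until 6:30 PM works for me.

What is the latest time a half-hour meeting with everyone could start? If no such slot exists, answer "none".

Gita ∩ Chen: 09:45-13:30.
Gita ∩ Chen ∩ Yosef: 10:15-10:45, 11:45-12:45.
Gita ∩ Chen ∩ Yosef ∩ Teo: 10:15-10:45, 11:45-12:45.
Gita ∩ Chen ∩ Yosef ∩ Teo ∩ Esperanza: 10:15-10:45, 12:15-12:45.
The last common window of at least 30 minutes is 12:15-12:45; a 30-minute meeting can start as late as 12:15 and still end by 12:45.

12:15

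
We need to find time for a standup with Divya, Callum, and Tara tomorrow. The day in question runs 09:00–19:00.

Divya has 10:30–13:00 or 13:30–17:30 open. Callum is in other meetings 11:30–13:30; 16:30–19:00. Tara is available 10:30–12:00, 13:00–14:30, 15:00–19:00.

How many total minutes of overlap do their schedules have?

Divya free: 10:30-13:00, 13:30-17:30.
Callum free: 09:00-11:30, 13:30-16:30 (invert busy blocks within the working day).
Tara free: 10:30-12:00, 13:00-14:30, 15:00-19:00.
Divya ∩ Callum: 10:30-11:30, 13:30-16:30.
Divya ∩ Callum ∩ Tara: 10:30-11:30, 13:30-14:30, 15:00-16:30.
Summing the common windows: 60 + 60 + 90 = 210 minutes.

210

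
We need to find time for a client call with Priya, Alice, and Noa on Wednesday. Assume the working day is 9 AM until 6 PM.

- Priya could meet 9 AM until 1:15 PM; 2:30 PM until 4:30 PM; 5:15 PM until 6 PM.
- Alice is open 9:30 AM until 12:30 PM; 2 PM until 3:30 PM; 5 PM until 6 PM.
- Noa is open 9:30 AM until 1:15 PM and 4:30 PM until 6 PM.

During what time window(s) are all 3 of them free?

Priya ∩ Alice: 09:30-12:30, 14:30-15:30, 17:15-18:00.
Priya ∩ Alice ∩ Noa: 09:30-12:30, 17:15-18:00.

09:30-12:30, 17:15-18:00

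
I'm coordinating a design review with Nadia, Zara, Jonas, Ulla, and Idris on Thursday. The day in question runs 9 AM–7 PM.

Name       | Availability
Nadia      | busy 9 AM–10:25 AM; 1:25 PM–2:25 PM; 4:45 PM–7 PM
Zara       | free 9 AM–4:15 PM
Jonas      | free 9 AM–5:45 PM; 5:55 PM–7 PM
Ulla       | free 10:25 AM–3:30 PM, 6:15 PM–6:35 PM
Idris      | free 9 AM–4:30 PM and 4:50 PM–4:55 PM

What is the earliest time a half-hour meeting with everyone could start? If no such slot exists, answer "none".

10:25

Nadia free: 10:25-13:25, 14:25-16:45 (invert busy blocks within the working day).
Zara free: 09:00-16:15.
Jonas free: 09:00-17:45, 17:55-19:00.
Ulla free: 10:25-15:30, 18:15-18:35.
Idris free: 09:00-16:30, 16:50-16:55.
Nadia ∩ Zara: 10:25-13:25, 14:25-16:15.
Nadia ∩ Zara ∩ Jonas: 10:25-13:25, 14:25-16:15.
Nadia ∩ Zara ∩ Jonas ∩ Ulla: 10:25-13:25, 14:25-15:30.
Nadia ∩ Zara ∩ Jonas ∩ Ulla ∩ Idris: 10:25-13:25, 14:25-15:30.
So the common availability across everyone is 10:25-13:25, 14:25-15:30.
The first common window of at least 30 minutes is 10:25-13:25, so the earliest start is 10:25.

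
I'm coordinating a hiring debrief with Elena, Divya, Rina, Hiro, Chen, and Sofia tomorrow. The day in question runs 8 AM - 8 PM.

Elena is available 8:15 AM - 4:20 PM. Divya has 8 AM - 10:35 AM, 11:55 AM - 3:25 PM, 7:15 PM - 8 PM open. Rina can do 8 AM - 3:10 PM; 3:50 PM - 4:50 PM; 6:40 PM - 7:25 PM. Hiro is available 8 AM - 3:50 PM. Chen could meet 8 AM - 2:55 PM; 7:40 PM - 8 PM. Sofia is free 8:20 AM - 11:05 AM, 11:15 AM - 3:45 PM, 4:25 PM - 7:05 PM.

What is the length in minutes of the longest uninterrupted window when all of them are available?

Elena ∩ Divya: 08:15-10:35, 11:55-15:25.
Elena ∩ Divya ∩ Rina: 08:15-10:35, 11:55-15:10.
Elena ∩ Divya ∩ Rina ∩ Hiro: 08:15-10:35, 11:55-15:10.
Elena ∩ Divya ∩ Rina ∩ Hiro ∩ Chen: 08:15-10:35, 11:55-14:55.
Elena ∩ Divya ∩ Rina ∩ Hiro ∩ Chen ∩ Sofia: 08:20-10:35, 11:55-14:55.
Those are the intersection windows.
The longest is 11:55-14:55 at 180 minutes.

180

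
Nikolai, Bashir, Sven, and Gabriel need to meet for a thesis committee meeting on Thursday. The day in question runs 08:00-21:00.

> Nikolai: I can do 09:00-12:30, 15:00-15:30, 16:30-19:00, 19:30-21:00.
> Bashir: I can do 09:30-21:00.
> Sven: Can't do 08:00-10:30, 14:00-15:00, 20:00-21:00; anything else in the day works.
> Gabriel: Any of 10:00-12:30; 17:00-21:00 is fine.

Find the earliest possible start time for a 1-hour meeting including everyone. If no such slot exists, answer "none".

10:30

Nikolai free: 09:00-12:30, 15:00-15:30, 16:30-19:00, 19:30-21:00.
Bashir free: 09:30-21:00.
Sven free: 10:30-14:00, 15:00-20:00 (invert busy blocks within the working day).
Gabriel free: 10:00-12:30, 17:00-21:00.
Nikolai ∩ Bashir: 09:30-12:30, 15:00-15:30, 16:30-19:00, 19:30-21:00.
Nikolai ∩ Bashir ∩ Sven: 10:30-12:30, 15:00-15:30, 16:30-19:00, 19:30-20:00.
Nikolai ∩ Bashir ∩ Sven ∩ Gabriel: 10:30-12:30, 17:00-19:00, 19:30-20:00.
Those are the intersection windows.
The first common window of at least 60 minutes is 10:30-12:30, so the earliest start is 10:30.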